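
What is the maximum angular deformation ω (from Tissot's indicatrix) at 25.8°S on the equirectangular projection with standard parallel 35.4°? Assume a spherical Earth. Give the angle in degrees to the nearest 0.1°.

In the equirectangular projection with standard parallel φ₀ = 35.4° (x = Rλ cos φ₀, y = Rφ), meridians are true-scale (h = 1) and the parallel scale is k = cos φ₀ / cos φ.
At 25.8°: h = 1.000, k = 0.9054; principal scales a = 1.000, b = 0.9054.
sin(ω/2) = (a − b)/(a + b) = 0.09462/1.905 = 0.04966, so ω = 2 arcsin(0.04966) ≈ 5.7°.

5.7°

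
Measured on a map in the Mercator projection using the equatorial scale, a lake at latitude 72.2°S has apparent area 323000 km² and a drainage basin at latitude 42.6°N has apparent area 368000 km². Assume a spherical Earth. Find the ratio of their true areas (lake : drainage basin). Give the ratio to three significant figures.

Mercator's areal exaggeration is sec²φ; hence true area = (apparent area) · cos²φ.
True area of lake: 323000 × cos²(72.2°) = 323000 × 0.09345 = 30180 km².
True area of drainage basin: 368000 × cos²(42.6°) = 368000 × 0.5418 = 199400 km².
Ratio = 30180 / 199400 ≈ 0.151.

0.151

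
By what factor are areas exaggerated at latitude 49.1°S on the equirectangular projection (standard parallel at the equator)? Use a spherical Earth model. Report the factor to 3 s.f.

For the equirectangular projection with φ₀ = 0 (plate carrée), h = 1 along meridians and k = sec φ along parallels.
Areal scale = h·k = 1 × sec φ; at 49.1°, h = 1.000, k = 1.527, so h·k = 1.527.

1.53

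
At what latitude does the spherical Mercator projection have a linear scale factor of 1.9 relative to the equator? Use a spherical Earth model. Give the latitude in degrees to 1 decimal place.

58.2°

Mercator scale is k = sec φ = 1/cos φ.
1/cos φ = 1.9  ⇒  cos φ = 0.5263  ⇒  φ = arccos(0.5263) ≈ 58.2°.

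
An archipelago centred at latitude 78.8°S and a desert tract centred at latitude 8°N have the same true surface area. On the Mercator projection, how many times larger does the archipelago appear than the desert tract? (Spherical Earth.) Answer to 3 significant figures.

Mercator areal scale is sec²φ.
At 78.8°: sec²(78.8°) = 1/0.1942² = 26.51.
At 8°: sec²(8°) = 1/0.9903² = 1.020.
Ratio = 26.51/1.020 = cos²(8°)/cos²(78.8°) ≈ 26.0.

26.0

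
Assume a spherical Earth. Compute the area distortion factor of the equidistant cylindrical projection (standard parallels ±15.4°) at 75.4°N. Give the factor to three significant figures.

3.82

The equidistant cylindrical projection with φ₀ = 15.4° has h = 1 (meridians true) and k = cos φ₀ / cos φ along parallels.
Areal scale = h·k = 1 × cos φ₀ / cos φ; at 75.4°, h = 1.000, k = 3.825, so h·k = 3.825.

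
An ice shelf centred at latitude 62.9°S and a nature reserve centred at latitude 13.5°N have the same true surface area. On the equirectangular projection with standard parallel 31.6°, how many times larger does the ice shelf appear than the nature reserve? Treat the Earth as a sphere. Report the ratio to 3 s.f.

In the equirectangular projection with standard parallel φ₀ = 31.6° (x = Rλ cos φ₀, y = Rφ), meridians are true-scale (h = 1) and the parallel scale is k = cos φ₀ / cos φ.
Areal scale at 62.9°: h·k = 1.000 × 1.870 = 1.870.
Areal scale at 13.5°: h·k = 1.000 × 0.8759 = 0.8759.
Ratio = 1.870/0.8759 ≈ 2.13.

2.13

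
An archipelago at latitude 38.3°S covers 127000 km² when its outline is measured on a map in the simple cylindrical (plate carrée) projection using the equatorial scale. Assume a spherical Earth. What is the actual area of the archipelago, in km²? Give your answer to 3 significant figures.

99700 km²

Plate carrée maps x = Rλ, y = Rφ. The meridian scale is h = 1 and the parallel scale is k = 1/cos φ = sec φ.
Areal scale = h·k = 1 × sec φ; at 38.3°, h = 1.000, k = 1.274, so h·k = 1.274.
True area = apparent / (areal scale) = 127000 / 1.274 ≈ 99700 km².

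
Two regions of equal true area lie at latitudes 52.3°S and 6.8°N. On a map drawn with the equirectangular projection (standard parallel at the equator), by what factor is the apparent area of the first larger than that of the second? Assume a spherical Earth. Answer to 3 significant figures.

In the plate carrée (x = Rλ, y = Rφ), meridians are true-scale (h = 1) and parallels are stretched by k = sec φ.
Areal scale at 52.3°: h·k = 1.000 × 1.635 = 1.635.
Areal scale at 6.8°: h·k = 1.000 × 1.007 = 1.007.
Ratio = 1.635/1.007 ≈ 1.62.

1.62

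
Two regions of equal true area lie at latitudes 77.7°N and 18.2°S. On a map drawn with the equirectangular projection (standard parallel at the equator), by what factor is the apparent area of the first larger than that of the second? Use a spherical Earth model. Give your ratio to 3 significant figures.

In the plate carrée (x = Rλ, y = Rφ), meridians are true-scale (h = 1) and parallels are stretched by k = sec φ.
Areal scale at 77.7°: h·k = 1.000 × 4.694 = 4.694.
Areal scale at 18.2°: h·k = 1.000 × 1.053 = 1.053.
Ratio = 4.694/1.053 ≈ 4.46.

4.46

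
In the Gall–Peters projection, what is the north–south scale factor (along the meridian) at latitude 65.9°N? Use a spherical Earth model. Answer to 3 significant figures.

The Gall–Peters projection is cylindrical equal-area with φ₀ = 45°. Cylindrical equal-area (φ₀ = 45°): h = cos φ / cos 45° along meridians, k = cos 45° / cos φ along parallels; h·k = 1.
h = cos 65.9° / cos 45° = 0.4083/0.7071 = 0.5775.

0.577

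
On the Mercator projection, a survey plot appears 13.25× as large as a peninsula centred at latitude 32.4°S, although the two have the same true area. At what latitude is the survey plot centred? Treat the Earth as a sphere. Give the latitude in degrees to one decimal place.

Mercator areal scale is sec²φ, so apparent-area ratio = sec²φ₁ / sec²φ₂ = cos²φ₂ / cos²φ₁.
cos²φ₂ / cos²φ₁ = 13.25  ⇒  cos φ₁ = cos 32.4° / √13.25 = 0.8443/3.640 = 0.2320.
φ₁ = arccos(0.2320) ≈ 76.6°.

76.6°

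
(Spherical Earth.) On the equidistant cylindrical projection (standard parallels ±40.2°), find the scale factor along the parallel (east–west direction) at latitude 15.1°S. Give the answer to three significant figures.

0.791

In the equirectangular projection with standard parallel φ₀ = 40.2° (x = Rλ cos φ₀, y = Rφ), meridians are true-scale (h = 1) and the parallel scale is k = cos φ₀ / cos φ.
k = cos 40.2° / cos 15.1° = 0.7638/0.9655 = 0.7911.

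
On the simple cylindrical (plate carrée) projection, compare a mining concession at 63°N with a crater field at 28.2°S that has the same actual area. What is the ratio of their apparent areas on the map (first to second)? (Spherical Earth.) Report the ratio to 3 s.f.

1.94

For the equirectangular projection with φ₀ = 0 (plate carrée), h = 1 along meridians and k = sec φ along parallels.
Areal scale at 63°: h·k = 1.000 × 2.203 = 2.203.
Areal scale at 28.2°: h·k = 1.000 × 1.135 = 1.135.
Ratio = 2.203/1.135 ≈ 1.94.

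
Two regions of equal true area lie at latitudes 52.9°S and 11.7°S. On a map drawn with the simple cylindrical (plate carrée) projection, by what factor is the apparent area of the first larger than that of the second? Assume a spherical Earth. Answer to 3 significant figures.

1.62

In the plate carrée (x = Rλ, y = Rφ), meridians are true-scale (h = 1) and parallels are stretched by k = sec φ.
Areal scale at 52.9°: h·k = 1.000 × 1.658 = 1.658.
Areal scale at 11.7°: h·k = 1.000 × 1.021 = 1.021.
Ratio = 1.658/1.021 ≈ 1.62.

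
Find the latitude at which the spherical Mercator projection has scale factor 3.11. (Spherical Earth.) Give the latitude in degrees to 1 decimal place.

71.2°

Mercator scale is k = sec φ = 1/cos φ.
1/cos φ = 3.11  ⇒  cos φ = 0.3215  ⇒  φ = arccos(0.3215) ≈ 71.2°.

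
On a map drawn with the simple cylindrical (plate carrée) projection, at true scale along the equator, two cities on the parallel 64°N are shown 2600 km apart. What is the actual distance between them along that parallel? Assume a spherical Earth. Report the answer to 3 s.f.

In the plate carrée (x = Rλ, y = Rφ), meridians are true-scale (h = 1) and parallels are stretched by k = sec φ.
Along the parallel at 64°, map distances are exaggerated by k = sec 64° = 2.281.
True distance = 2600 / 2.281 = 2600 × cos 64° ≈ 1140 km.

1140 km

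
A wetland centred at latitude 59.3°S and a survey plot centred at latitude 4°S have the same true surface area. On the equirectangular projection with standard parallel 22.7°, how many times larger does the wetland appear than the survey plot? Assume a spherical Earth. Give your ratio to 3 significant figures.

The equidistant cylindrical projection with φ₀ = 22.7° has h = 1 (meridians true) and k = cos φ₀ / cos φ along parallels.
Areal scale at 59.3°: h·k = 1.000 × 1.807 = 1.807.
Areal scale at 4°: h·k = 1.000 × 0.9248 = 0.9248.
Ratio = 1.807/0.9248 ≈ 1.95.

1.95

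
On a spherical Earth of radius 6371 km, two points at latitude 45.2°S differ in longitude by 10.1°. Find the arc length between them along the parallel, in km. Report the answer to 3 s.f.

Arc length along a parallel = R cos φ · Δλ (with Δλ in radians).
= 6371 × cos 45.2° × (10.1° × π/180) = 6371 × 0.7046 × 0.1763 ≈ 791 km.

791 km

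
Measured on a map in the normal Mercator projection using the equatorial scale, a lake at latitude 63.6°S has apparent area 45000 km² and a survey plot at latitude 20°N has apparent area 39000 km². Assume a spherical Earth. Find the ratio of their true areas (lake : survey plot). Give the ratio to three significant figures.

On Mercator the areal scale is sec²φ, so true area = apparent × cos²φ.
True area of lake: 45000 × cos²(63.6°) = 45000 × 0.1977 = 8897 km².
True area of survey plot: 39000 × cos²(20°) = 39000 × 0.8830 = 34440 km².
Ratio = 8897 / 34440 ≈ 0.258.

0.258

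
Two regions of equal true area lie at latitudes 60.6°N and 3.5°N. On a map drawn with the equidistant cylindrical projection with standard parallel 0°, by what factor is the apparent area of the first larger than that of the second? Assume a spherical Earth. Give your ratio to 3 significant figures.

2.03

In the plate carrée (x = Rλ, y = Rφ), meridians are true-scale (h = 1) and parallels are stretched by k = sec φ.
Areal scale at 60.6°: h·k = 1.000 × 2.037 = 2.037.
Areal scale at 3.5°: h·k = 1.000 × 1.002 = 1.002.
Ratio = 2.037/1.002 ≈ 2.03.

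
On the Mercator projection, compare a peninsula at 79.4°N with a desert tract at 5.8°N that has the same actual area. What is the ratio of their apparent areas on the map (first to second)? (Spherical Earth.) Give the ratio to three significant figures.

29.3

Mercator areal scale is sec²φ.
At 79.4°: sec²(79.4°) = 1/0.1840² = 29.55.
At 5.8°: sec²(5.8°) = 1/0.9949² = 1.010.
Ratio = 29.55/1.010 = cos²(5.8°)/cos²(79.4°) ≈ 29.3.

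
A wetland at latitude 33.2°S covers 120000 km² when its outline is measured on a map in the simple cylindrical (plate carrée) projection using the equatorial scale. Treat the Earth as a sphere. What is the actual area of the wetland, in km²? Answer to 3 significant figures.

100000 km²

Plate carrée maps x = Rλ, y = Rφ. The meridian scale is h = 1 and the parallel scale is k = 1/cos φ = sec φ.
Areal scale = h·k = 1 × sec φ; at 33.2°, h = 1.000, k = 1.195, so h·k = 1.195.
True area = apparent / (areal scale) = 120000 / 1.195 ≈ 100000 km².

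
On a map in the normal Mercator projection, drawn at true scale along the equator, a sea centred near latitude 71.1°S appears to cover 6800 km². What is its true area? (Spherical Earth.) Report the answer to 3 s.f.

For Mercator, h = k = sec φ (a conformal cylindrical projection has a single point scale, 1/cos φ).
Areal scale = k² = sec²φ = 1/cos²(71.1°) = 1/0.3239² = 9.531.
True area = apparent / (areal scale) = 6800 / 9.531 ≈ 713 km².

713 km²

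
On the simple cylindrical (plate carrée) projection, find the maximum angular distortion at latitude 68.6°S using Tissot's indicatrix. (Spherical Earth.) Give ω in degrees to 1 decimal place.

55.5°

In the plate carrée (x = Rλ, y = Rφ), meridians are true-scale (h = 1) and parallels are stretched by k = sec φ.
At 68.6°: h = 1.000, k = 2.741; principal scales a = 2.741, b = 1.000.
sin(ω/2) = (a − b)/(a + b) = 1.741/3.741 = 0.4653, so ω = 2 arcsin(0.4653) ≈ 55.5°.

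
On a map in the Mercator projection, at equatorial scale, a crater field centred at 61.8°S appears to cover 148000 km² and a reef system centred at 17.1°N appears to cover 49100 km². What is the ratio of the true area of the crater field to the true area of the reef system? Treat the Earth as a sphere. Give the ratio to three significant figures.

0.737

Since Mercator area scale is 1/cos²φ, the true area equals the apparent area multiplied by cos²φ.
True area of crater field: 148000 × cos²(61.8°) = 148000 × 0.2233 = 33050 km².
True area of reef system: 49100 × cos²(17.1°) = 49100 × 0.9135 = 44850 km².
Ratio = 33050 / 44850 ≈ 0.737.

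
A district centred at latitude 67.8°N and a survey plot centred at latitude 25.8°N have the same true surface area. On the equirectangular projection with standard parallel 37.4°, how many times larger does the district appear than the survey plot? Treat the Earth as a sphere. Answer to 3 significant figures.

With standard parallel φ₀ = 37.4°, the equirectangular projection gives x = Rλ cos φ₀, y = Rφ, so h = 1 and k = cos 37.4° / cos φ.
Areal scale at 67.8°: h·k = 1.000 × 2.103 = 2.103.
Areal scale at 25.8°: h·k = 1.000 × 0.8824 = 0.8824.
Ratio = 2.103/0.8824 ≈ 2.38.

2.38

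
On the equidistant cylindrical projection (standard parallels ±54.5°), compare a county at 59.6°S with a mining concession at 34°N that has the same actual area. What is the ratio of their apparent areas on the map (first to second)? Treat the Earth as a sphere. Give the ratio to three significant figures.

1.64

In the equirectangular projection with standard parallel φ₀ = 54.5° (x = Rλ cos φ₀, y = Rφ), meridians are true-scale (h = 1) and the parallel scale is k = cos φ₀ / cos φ.
Areal scale at 59.6°: h·k = 1.000 × 1.148 = 1.148.
Areal scale at 34°: h·k = 1.000 × 0.7005 = 0.7005.
Ratio = 1.148/0.7005 ≈ 1.64.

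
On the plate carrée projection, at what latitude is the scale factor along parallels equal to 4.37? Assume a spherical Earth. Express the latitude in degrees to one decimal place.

76.8°

Plate carrée: h = 1, k = sec φ along parallels.
sec φ = 4.37  ⇒  cos φ = 0.2288  ⇒  φ ≈ 76.8°.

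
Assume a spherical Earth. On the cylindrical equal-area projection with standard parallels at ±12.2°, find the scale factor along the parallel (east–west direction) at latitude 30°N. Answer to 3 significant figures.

For cylindrical equal-area with standard parallel φ₀, h = cos φ / cos φ₀ and k = cos φ₀ / cos φ, so h·k = 1.
k = cos 12.2° / cos 30° = 0.9774/0.8660 = 1.129.

1.13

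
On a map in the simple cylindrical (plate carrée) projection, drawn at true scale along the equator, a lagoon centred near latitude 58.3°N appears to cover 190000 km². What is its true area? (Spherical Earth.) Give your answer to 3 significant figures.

99800 km²

Plate carrée maps x = Rλ, y = Rφ. The meridian scale is h = 1 and the parallel scale is k = 1/cos φ = sec φ.
Areal scale = h·k = 1 × sec φ; at 58.3°, h = 1.000, k = 1.903, so h·k = 1.903.
True area = apparent / (areal scale) = 190000 / 1.903 ≈ 99800 km².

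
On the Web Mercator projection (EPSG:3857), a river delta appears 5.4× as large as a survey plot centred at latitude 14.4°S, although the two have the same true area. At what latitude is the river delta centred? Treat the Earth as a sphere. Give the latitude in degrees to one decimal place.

65.4°

For equal true areas on Mercator, apparent areas scale as sec²φ, so the ratio is cos²φ₂ / cos²φ₁.
cos²φ₂ / cos²φ₁ = 5.4  ⇒  cos φ₁ = cos 14.4° / √5.4 = 0.9686/2.324 = 0.4168.
φ₁ = arccos(0.4168) ≈ 65.4°.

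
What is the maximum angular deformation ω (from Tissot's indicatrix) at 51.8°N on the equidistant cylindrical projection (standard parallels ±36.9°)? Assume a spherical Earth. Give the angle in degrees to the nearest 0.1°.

In the equirectangular projection with standard parallel φ₀ = 36.9° (x = Rλ cos φ₀, y = Rφ), meridians are true-scale (h = 1) and the parallel scale is k = cos φ₀ / cos φ.
At 51.8°: h = 1.000, k = 1.293; principal scales a = 1.293, b = 1.000.
sin(ω/2) = (a − b)/(a + b) = 0.2931/2.293 = 0.1278, so ω = 2 arcsin(0.1278) ≈ 14.7°.

14.7°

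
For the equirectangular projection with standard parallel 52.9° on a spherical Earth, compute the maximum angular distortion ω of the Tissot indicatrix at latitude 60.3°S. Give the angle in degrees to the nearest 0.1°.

11.3°

In the equirectangular projection with standard parallel φ₀ = 52.9° (x = Rλ cos φ₀, y = Rφ), meridians are true-scale (h = 1) and the parallel scale is k = cos φ₀ / cos φ.
At 60.3°: h = 1.000, k = 1.217; principal scales a = 1.217, b = 1.000.
sin(ω/2) = (a − b)/(a + b) = 0.2175/2.217 = 0.09807, so ω = 2 arcsin(0.09807) ≈ 11.3°.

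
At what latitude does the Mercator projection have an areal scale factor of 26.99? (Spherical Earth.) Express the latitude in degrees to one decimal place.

78.9°

Mercator areal scale is sec²φ.
sec²φ = 26.99  ⇒  cos²φ = 0.03705  ⇒  cos φ = 0.1925.
φ = arccos(0.1925) ≈ 78.9°.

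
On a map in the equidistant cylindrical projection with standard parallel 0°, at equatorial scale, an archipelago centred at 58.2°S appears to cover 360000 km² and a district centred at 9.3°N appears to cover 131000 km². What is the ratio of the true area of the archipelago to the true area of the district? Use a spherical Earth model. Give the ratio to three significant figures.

Plate carrée has h = 1 and k = sec φ, giving areal scale sec φ; true area = (apparent area) · cos φ.
True area of archipelago: 360000 × cos(58.2°) = 360000 × 0.5270 = 189700 km².
True area of district: 131000 × cos(9.3°) = 131000 × 0.9869 = 129300 km².
Ratio = 189700 / 129300 ≈ 1.47.

1.47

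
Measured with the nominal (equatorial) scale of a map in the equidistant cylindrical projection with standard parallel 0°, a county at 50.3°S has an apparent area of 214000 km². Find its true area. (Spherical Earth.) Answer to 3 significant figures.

137000 km²

Plate carrée maps x = Rλ, y = Rφ. The meridian scale is h = 1 and the parallel scale is k = 1/cos φ = sec φ.
Areal scale = h·k = 1 × sec φ; at 50.3°, h = 1.000, k = 1.566, so h·k = 1.566.
True area = apparent / (areal scale) = 214000 / 1.566 ≈ 137000 km².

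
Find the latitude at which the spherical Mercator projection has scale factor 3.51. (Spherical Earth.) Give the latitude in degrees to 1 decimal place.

Mercator scale is k = sec φ = 1/cos φ.
1/cos φ = 3.51  ⇒  cos φ = 0.2849  ⇒  φ = arccos(0.2849) ≈ 73.4°.

73.4°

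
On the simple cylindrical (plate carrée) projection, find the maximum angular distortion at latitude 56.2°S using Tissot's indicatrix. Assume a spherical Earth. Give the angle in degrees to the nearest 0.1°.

Plate carrée maps x = Rλ, y = Rφ. The meridian scale is h = 1 and the parallel scale is k = 1/cos φ = sec φ.
At 56.2°: h = 1.000, k = 1.798; principal scales a = 1.798, b = 1.000.
sin(ω/2) = (a − b)/(a + b) = 0.7976/2.798 = 0.2851, so ω = 2 arcsin(0.2851) ≈ 33.1°.

33.1°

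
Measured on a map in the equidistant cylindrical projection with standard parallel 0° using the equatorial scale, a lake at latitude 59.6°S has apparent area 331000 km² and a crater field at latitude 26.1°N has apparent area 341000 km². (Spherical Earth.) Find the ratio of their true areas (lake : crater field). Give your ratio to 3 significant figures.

0.547

On the plate carrée, areal scale = h·k = 1 × sec φ, so true area = apparent × cos φ.
True area of lake: 331000 × cos(59.6°) = 331000 × 0.5060 = 167500 km².
True area of crater field: 341000 × cos(26.1°) = 341000 × 0.8980 = 306200 km².
Ratio = 167500 / 306200 ≈ 0.547.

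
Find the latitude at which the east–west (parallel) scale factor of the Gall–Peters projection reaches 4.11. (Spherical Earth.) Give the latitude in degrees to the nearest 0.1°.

The Gall–Peters projection is cylindrical equal-area with φ₀ = 45°. A cylindrical equal-area projection with standard parallel φ₀ has meridian scale h = cos φ / cos φ₀ and parallel scale k = cos φ₀ / cos φ (so areas are preserved, h·k = 1).
k = cos φ₀ / cos φ = 4.11  ⇒  cos φ = cos 45° / 4.11 = 0.1720.
φ = arccos(0.1720) ≈ 80.1°.

80.1°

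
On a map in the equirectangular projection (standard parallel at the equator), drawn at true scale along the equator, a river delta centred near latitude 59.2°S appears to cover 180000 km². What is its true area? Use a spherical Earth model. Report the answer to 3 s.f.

In the plate carrée (x = Rλ, y = Rφ), meridians are true-scale (h = 1) and parallels are stretched by k = sec φ.
Areal scale = h·k = 1 × sec φ; at 59.2°, h = 1.000, k = 1.953, so h·k = 1.953.
True area = apparent / (areal scale) = 180000 / 1.953 ≈ 92200 km².

92200 km²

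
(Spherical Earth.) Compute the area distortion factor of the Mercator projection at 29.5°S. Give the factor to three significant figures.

The Mercator projection is conformal; its linear scale factor is the same in every direction and equals sec φ = 1/cos φ.
Areal scale = k² = sec²φ = 1/cos²(29.5°) = 1/0.8704² = 1.320.

1.32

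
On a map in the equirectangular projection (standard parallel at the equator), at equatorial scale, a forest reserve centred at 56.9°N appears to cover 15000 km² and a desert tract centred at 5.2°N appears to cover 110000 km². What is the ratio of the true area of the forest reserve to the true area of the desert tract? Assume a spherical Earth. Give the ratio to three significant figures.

0.0748

Plate carrée has h = 1 and k = sec φ, giving areal scale sec φ; true area = (apparent area) · cos φ.
True area of forest reserve: 15000 × cos(56.9°) = 15000 × 0.5461 = 8192 km².
True area of desert tract: 110000 × cos(5.2°) = 110000 × 0.9959 = 109500 km².
Ratio = 8192 / 109500 ≈ 0.0748.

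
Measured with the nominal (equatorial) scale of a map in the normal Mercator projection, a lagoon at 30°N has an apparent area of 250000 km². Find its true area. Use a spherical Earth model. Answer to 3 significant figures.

188000 km²

The Mercator projection is conformal; its linear scale factor is the same in every direction and equals sec φ = 1/cos φ.
Areal scale = k² = sec²φ = 1/cos²(30°) = 1/0.8660² = 1.333.
True area = apparent / (areal scale) = 250000 / 1.333 ≈ 188000 km².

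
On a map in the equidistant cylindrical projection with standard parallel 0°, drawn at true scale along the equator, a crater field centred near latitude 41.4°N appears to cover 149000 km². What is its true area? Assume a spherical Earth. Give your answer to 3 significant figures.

112000 km²

For the equirectangular projection with φ₀ = 0 (plate carrée), h = 1 along meridians and k = sec φ along parallels.
Areal scale = h·k = 1 × sec φ; at 41.4°, h = 1.000, k = 1.333, so h·k = 1.333.
True area = apparent / (areal scale) = 149000 / 1.333 ≈ 112000 km².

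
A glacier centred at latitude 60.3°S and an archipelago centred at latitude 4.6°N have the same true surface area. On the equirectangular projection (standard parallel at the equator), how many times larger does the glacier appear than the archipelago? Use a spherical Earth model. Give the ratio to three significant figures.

2.01

Plate carrée maps x = Rλ, y = Rφ. The meridian scale is h = 1 and the parallel scale is k = 1/cos φ = sec φ.
Areal scale at 60.3°: h·k = 1.000 × 2.018 = 2.018.
Areal scale at 4.6°: h·k = 1.000 × 1.003 = 1.003.
Ratio = 2.018/1.003 ≈ 2.01.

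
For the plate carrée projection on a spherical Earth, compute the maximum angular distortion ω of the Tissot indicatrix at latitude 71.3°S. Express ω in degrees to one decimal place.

61.9°

In the plate carrée (x = Rλ, y = Rφ), meridians are true-scale (h = 1) and parallels are stretched by k = sec φ.
At 71.3°: h = 1.000, k = 3.119; principal scales a = 3.119, b = 1.000.
sin(ω/2) = (a − b)/(a + b) = 2.119/4.119 = 0.5144, so ω = 2 arcsin(0.5144) ≈ 61.9°.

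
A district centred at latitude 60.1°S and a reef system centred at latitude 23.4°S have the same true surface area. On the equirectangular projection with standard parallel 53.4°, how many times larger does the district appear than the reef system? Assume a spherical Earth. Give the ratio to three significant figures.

With standard parallel φ₀ = 53.4°, the equirectangular projection gives x = Rλ cos φ₀, y = Rφ, so h = 1 and k = cos 53.4° / cos φ.
Areal scale at 60.1°: h·k = 1.000 × 1.196 = 1.196.
Areal scale at 23.4°: h·k = 1.000 × 0.6497 = 0.6497.
Ratio = 1.196/0.6497 ≈ 1.84.

1.84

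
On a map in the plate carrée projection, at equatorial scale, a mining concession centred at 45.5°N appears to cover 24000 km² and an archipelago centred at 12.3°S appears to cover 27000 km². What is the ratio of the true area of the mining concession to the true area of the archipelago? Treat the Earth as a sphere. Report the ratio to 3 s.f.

0.638

Plate carrée has h = 1 and k = sec φ, giving areal scale sec φ; true area = (apparent area) · cos φ.
True area of mining concession: 24000 × cos(45.5°) = 24000 × 0.7009 = 16820 km².
True area of archipelago: 27000 × cos(12.3°) = 27000 × 0.9770 = 26380 km².
Ratio = 16820 / 26380 ≈ 0.638.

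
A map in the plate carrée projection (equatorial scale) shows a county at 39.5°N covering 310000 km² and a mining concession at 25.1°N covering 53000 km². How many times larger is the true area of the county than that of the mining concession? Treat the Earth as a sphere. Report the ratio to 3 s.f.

4.98

Plate carrée has h = 1 and k = sec φ, giving areal scale sec φ; true area = (apparent area) · cos φ.
True area of county: 310000 × cos(39.5°) = 310000 × 0.7716 = 239200 km².
True area of mining concession: 53000 × cos(25.1°) = 53000 × 0.9056 = 48000 km².
Ratio = 239200 / 48000 ≈ 4.98.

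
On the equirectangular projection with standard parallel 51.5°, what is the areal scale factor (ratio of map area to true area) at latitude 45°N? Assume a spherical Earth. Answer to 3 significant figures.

The equidistant cylindrical projection with φ₀ = 51.5° has h = 1 (meridians true) and k = cos φ₀ / cos φ along parallels.
Areal scale = h·k = 1 × cos φ₀ / cos φ; at 45°, h = 1.000, k = 0.8804, so h·k = 0.8804.

0.880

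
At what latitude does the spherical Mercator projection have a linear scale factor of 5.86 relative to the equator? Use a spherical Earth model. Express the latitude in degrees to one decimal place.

Mercator scale is k = sec φ = 1/cos φ.
1/cos φ = 5.86  ⇒  cos φ = 0.1706  ⇒  φ = arccos(0.1706) ≈ 80.2°.

80.2°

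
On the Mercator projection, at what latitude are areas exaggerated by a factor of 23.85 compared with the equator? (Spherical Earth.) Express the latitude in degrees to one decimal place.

Mercator areal scale is sec²φ.
sec²φ = 23.85  ⇒  cos²φ = 0.04193  ⇒  cos φ = 0.2048.
φ = arccos(0.2048) ≈ 78.2°.

78.2°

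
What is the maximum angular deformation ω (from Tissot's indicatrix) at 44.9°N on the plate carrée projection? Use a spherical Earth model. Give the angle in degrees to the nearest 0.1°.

For the equirectangular projection with φ₀ = 0 (plate carrée), h = 1 along meridians and k = sec φ along parallels.
At 44.9°: h = 1.000, k = 1.412; principal scales a = 1.412, b = 1.000.
sin(ω/2) = (a − b)/(a + b) = 0.4118/2.412 = 0.1707, so ω = 2 arcsin(0.1707) ≈ 19.7°.

19.7°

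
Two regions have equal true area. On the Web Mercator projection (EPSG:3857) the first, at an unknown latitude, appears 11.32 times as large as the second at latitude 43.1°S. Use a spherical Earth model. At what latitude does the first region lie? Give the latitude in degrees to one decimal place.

77.5°

On Mercator, (apparent₁)/(apparent₂) = sec²φ₁ / sec²φ₂ when true areas are equal.
cos²φ₂ / cos²φ₁ = 11.32  ⇒  cos φ₁ = cos 43.1° / √11.32 = 0.7302/3.365 = 0.2170.
φ₁ = arccos(0.2170) ≈ 77.5°.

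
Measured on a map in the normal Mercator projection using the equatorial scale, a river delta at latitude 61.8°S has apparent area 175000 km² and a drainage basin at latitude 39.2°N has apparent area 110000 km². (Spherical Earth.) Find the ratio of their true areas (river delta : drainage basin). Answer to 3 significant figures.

Mercator's areal exaggeration is sec²φ; hence true area = (apparent area) · cos²φ.
True area of river delta: 175000 × cos²(61.8°) = 175000 × 0.2233 = 39080 km².
True area of drainage basin: 110000 × cos²(39.2°) = 110000 × 0.6005 = 66060 km².
Ratio = 39080 / 66060 ≈ 0.592.

0.592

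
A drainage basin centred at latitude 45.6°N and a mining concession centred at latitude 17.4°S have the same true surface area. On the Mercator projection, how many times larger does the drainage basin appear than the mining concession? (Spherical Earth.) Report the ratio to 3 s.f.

1.86

Mercator areal scale is sec²φ.
At 45.6°: sec²(45.6°) = 1/0.6997² = 2.043.
At 17.4°: sec²(17.4°) = 1/0.9542² = 1.098.
Ratio = 2.043/1.098 = cos²(17.4°)/cos²(45.6°) ≈ 1.86.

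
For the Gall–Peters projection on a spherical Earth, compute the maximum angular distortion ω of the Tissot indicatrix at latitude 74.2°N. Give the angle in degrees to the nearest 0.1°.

95.8°

Gall–Peters is a cylindrical equal-area projection with standard parallels at ±45°. Cylindrical equal-area (φ₀ = 45°): h = cos φ / cos 45° along meridians, k = cos 45° / cos φ along parallels; h·k = 1.
At 74.2°: h = 0.3851, k = 2.597; principal scales a = 2.597, b = 0.3851.
sin(ω/2) = (a − b)/(a + b) = 2.212/2.982 = 0.7417, so ω = 2 arcsin(0.7417) ≈ 95.8°.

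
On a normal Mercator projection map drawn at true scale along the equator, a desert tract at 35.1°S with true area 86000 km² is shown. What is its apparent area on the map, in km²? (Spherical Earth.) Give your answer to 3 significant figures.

128000 km²

For Mercator, h = k = sec φ (a conformal cylindrical projection has a single point scale, 1/cos φ).
Areal scale = k² = sec²φ = 1/cos²(35.1°) = 1/0.8181² = 1.494.
Apparent area = 86000 × 1.494 ≈ 128000 km².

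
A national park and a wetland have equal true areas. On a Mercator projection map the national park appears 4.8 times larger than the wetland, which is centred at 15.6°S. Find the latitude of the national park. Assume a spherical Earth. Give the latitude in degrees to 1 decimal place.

63.9°

Mercator areal scale is sec²φ, so apparent-area ratio = sec²φ₁ / sec²φ₂ = cos²φ₂ / cos²φ₁.
cos²φ₂ / cos²φ₁ = 4.8  ⇒  cos φ₁ = cos 15.6° / √4.8 = 0.9632/2.191 = 0.4396.
φ₁ = arccos(0.4396) ≈ 63.9°.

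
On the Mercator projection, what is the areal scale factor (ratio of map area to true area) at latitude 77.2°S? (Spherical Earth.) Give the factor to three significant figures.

20.4

The Mercator projection is conformal; its linear scale factor is the same in every direction and equals sec φ = 1/cos φ.
Areal scale = k² = sec²φ = 1/cos²(77.2°) = 1/0.2215² = 20.37.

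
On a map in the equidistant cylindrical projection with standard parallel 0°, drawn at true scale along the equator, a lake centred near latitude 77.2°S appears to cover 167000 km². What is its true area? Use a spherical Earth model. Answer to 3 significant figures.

37000 km²

Plate carrée maps x = Rλ, y = Rφ. The meridian scale is h = 1 and the parallel scale is k = 1/cos φ = sec φ.
Areal scale = h·k = 1 × sec φ; at 77.2°, h = 1.000, k = 4.514, so h·k = 4.514.
True area = apparent / (areal scale) = 167000 / 4.514 ≈ 37000 km².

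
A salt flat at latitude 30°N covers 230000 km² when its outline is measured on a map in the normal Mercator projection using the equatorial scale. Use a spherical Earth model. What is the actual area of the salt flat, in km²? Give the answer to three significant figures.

172000 km²

For Mercator, h = k = sec φ (a conformal cylindrical projection has a single point scale, 1/cos φ).
Areal scale = k² = sec²φ = 1/cos²(30°) = 1/0.8660² = 1.333.
True area = apparent / (areal scale) = 230000 / 1.333 ≈ 172000 km².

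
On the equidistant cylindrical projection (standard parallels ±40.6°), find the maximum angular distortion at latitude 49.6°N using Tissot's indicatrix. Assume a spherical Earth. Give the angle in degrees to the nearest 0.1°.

In the equirectangular projection with standard parallel φ₀ = 40.6° (x = Rλ cos φ₀, y = Rφ), meridians are true-scale (h = 1) and the parallel scale is k = cos φ₀ / cos φ.
At 49.6°: h = 1.000, k = 1.171; principal scales a = 1.171, b = 1.000.
sin(ω/2) = (a − b)/(a + b) = 0.1715/2.171 = 0.07898, so ω = 2 arcsin(0.07898) ≈ 9.1°.

9.1°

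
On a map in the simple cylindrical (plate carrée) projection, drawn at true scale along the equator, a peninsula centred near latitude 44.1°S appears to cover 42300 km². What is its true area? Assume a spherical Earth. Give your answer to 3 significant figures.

30400 km²

In the plate carrée (x = Rλ, y = Rφ), meridians are true-scale (h = 1) and parallels are stretched by k = sec φ.
Areal scale = h·k = 1 × sec φ; at 44.1°, h = 1.000, k = 1.393, so h·k = 1.393.
True area = apparent / (areal scale) = 42300 / 1.393 ≈ 30400 km².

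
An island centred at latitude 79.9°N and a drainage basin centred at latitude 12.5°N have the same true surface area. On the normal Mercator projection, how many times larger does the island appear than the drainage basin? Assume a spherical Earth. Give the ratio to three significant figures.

On Mercator, area is exaggerated by sec²φ = 1/cos²φ.
At 79.9°: sec²(79.9°) = 1/0.1754² = 32.52.
At 12.5°: sec²(12.5°) = 1/0.9763² = 1.049.
Ratio = 32.52/1.049 = cos²(12.5°)/cos²(79.9°) ≈ 31.0.

31.0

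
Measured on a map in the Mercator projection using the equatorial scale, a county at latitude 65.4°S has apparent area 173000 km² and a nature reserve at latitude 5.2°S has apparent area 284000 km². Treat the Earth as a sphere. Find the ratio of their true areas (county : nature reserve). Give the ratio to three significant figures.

0.106

Since Mercator area scale is 1/cos²φ, the true area equals the apparent area multiplied by cos²φ.
True area of county: 173000 × cos²(65.4°) = 173000 × 0.1733 = 29980 km².
True area of nature reserve: 284000 × cos²(5.2°) = 284000 × 0.9918 = 281700 km².
Ratio = 29980 / 281700 ≈ 0.106.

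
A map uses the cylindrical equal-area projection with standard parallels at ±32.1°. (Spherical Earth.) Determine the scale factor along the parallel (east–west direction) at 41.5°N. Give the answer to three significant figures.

Cylindrical equal-area (φ₀ = 32.1°): h = cos φ / cos 32.1° along meridians, k = cos 32.1° / cos φ along parallels; h·k = 1.
k = cos 32.1° / cos 41.5° = 0.8471/0.7490 = 1.131.

1.13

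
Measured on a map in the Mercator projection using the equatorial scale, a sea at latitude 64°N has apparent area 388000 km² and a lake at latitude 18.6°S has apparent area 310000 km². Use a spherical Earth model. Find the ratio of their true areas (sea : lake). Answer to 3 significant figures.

Mercator's areal exaggeration is sec²φ; hence true area = (apparent area) · cos²φ.
True area of sea: 388000 × cos²(64°) = 388000 × 0.1922 = 74560 km².
True area of lake: 310000 × cos²(18.6°) = 310000 × 0.8983 = 278500 km².
Ratio = 74560 / 278500 ≈ 0.268.

0.268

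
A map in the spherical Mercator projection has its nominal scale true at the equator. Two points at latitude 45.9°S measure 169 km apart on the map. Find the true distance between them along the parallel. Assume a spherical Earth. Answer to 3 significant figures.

118 km

For Mercator, h = k = sec φ (a conformal cylindrical projection has a single point scale, 1/cos φ).
Along the parallel at 45.9°, map distances are exaggerated by k = sec 45.9° = 1.437.
True distance = 169 / 1.437 = 169 × cos 45.9° ≈ 118 km.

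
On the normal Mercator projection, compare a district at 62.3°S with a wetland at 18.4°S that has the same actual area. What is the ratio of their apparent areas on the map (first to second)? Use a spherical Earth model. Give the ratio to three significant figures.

4.17

On Mercator, area is exaggerated by sec²φ = 1/cos²φ.
At 62.3°: sec²(62.3°) = 1/0.4648² = 4.628.
At 18.4°: sec²(18.4°) = 1/0.9489² = 1.111.
Ratio = 4.628/1.111 = cos²(18.4°)/cos²(62.3°) ≈ 4.17.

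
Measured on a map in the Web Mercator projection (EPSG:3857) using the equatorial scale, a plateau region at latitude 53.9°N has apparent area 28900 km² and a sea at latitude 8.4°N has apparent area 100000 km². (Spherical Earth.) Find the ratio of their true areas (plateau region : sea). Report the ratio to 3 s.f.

0.103

Mercator's areal exaggeration is sec²φ; hence true area = (apparent area) · cos²φ.
True area of plateau region: 28900 × cos²(53.9°) = 28900 × 0.3472 = 10030 km².
True area of sea: 100000 × cos²(8.4°) = 100000 × 0.9787 = 97870 km².
Ratio = 10030 / 97870 ≈ 0.103.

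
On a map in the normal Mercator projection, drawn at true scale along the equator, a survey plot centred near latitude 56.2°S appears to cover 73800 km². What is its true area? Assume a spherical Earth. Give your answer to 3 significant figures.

The Mercator projection is conformal; its linear scale factor is the same in every direction and equals sec φ = 1/cos φ.
Areal scale = k² = sec²φ = 1/cos²(56.2°) = 1/0.5563² = 3.231.
True area = apparent / (areal scale) = 73800 / 3.231 ≈ 22800 km².

22800 km²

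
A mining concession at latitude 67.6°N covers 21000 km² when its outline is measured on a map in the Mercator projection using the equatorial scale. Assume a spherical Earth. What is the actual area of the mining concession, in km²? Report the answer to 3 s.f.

For Mercator, h = k = sec φ (a conformal cylindrical projection has a single point scale, 1/cos φ).
Areal scale = k² = sec²φ = 1/cos²(67.6°) = 1/0.3811² = 6.886.
True area = apparent / (areal scale) = 21000 / 6.886 ≈ 3050 km².

3050 km²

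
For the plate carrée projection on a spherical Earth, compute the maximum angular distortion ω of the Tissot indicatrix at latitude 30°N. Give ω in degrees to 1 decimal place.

8.2°

Plate carrée maps x = Rλ, y = Rφ. The meridian scale is h = 1 and the parallel scale is k = 1/cos φ = sec φ.
At 30°: h = 1.000, k = 1.155; principal scales a = 1.155, b = 1.000.
sin(ω/2) = (a − b)/(a + b) = 0.1547/2.155 = 0.07180, so ω = 2 arcsin(0.07180) ≈ 8.2°.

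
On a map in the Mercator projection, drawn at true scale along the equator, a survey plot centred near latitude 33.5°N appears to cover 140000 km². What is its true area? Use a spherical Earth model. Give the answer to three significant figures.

Mercator is conformal, so the point scale is isotropic: h = k = sec φ = 1/cos φ.
Areal scale = k² = sec²φ = 1/cos²(33.5°) = 1/0.8339² = 1.438.
True area = apparent / (areal scale) = 140000 / 1.438 ≈ 97400 km².

97400 km²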